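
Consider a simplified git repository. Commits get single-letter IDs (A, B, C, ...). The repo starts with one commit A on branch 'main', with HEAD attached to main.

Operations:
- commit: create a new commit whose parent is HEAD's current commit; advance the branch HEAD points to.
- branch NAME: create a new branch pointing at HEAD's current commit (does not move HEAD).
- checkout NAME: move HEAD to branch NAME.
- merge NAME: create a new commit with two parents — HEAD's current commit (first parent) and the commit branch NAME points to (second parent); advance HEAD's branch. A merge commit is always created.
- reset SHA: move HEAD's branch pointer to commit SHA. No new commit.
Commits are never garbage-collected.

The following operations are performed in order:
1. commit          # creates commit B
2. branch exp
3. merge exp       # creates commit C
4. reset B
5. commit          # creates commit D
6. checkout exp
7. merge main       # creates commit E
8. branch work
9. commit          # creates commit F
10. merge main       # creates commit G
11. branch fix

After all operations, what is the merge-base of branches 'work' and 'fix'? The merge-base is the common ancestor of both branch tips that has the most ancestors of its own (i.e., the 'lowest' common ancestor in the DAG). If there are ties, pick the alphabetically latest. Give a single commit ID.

Answer: E

Derivation:
After op 1 (commit): HEAD=main@B [main=B]
After op 2 (branch): HEAD=main@B [exp=B main=B]
After op 3 (merge): HEAD=main@C [exp=B main=C]
After op 4 (reset): HEAD=main@B [exp=B main=B]
After op 5 (commit): HEAD=main@D [exp=B main=D]
After op 6 (checkout): HEAD=exp@B [exp=B main=D]
After op 7 (merge): HEAD=exp@E [exp=E main=D]
After op 8 (branch): HEAD=exp@E [exp=E main=D work=E]
After op 9 (commit): HEAD=exp@F [exp=F main=D work=E]
After op 10 (merge): HEAD=exp@G [exp=G main=D work=E]
After op 11 (branch): HEAD=exp@G [exp=G fix=G main=D work=E]
ancestors(work=E): ['A', 'B', 'D', 'E']
ancestors(fix=G): ['A', 'B', 'D', 'E', 'F', 'G']
common: ['A', 'B', 'D', 'E']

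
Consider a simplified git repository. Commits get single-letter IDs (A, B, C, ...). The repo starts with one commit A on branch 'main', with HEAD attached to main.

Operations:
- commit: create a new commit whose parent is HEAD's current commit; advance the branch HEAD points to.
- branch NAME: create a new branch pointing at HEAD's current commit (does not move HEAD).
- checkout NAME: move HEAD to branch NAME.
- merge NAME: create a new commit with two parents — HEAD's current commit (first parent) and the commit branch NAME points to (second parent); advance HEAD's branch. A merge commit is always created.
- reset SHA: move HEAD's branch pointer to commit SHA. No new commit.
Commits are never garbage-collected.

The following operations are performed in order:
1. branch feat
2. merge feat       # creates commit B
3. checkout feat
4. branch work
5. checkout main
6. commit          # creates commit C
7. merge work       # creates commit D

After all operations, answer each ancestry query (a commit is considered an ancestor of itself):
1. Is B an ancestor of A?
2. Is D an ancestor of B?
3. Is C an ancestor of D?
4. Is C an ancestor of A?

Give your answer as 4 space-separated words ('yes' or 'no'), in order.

After op 1 (branch): HEAD=main@A [feat=A main=A]
After op 2 (merge): HEAD=main@B [feat=A main=B]
After op 3 (checkout): HEAD=feat@A [feat=A main=B]
After op 4 (branch): HEAD=feat@A [feat=A main=B work=A]
After op 5 (checkout): HEAD=main@B [feat=A main=B work=A]
After op 6 (commit): HEAD=main@C [feat=A main=C work=A]
After op 7 (merge): HEAD=main@D [feat=A main=D work=A]
ancestors(A) = {A}; B in? no
ancestors(B) = {A,B}; D in? no
ancestors(D) = {A,B,C,D}; C in? yes
ancestors(A) = {A}; C in? no

Answer: no no yes no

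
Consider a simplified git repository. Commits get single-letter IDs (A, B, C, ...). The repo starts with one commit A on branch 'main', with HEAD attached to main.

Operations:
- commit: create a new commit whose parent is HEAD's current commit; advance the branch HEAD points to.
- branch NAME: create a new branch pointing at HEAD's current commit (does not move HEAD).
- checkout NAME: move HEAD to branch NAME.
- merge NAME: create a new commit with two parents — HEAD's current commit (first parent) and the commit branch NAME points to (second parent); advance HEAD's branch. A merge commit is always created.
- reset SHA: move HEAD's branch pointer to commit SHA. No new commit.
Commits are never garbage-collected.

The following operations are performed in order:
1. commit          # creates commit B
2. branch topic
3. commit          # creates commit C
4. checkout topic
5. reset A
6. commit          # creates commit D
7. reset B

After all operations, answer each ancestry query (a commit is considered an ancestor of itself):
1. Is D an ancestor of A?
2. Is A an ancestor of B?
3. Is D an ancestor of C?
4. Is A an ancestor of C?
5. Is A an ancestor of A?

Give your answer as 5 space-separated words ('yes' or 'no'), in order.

After op 1 (commit): HEAD=main@B [main=B]
After op 2 (branch): HEAD=main@B [main=B topic=B]
After op 3 (commit): HEAD=main@C [main=C topic=B]
After op 4 (checkout): HEAD=topic@B [main=C topic=B]
After op 5 (reset): HEAD=topic@A [main=C topic=A]
After op 6 (commit): HEAD=topic@D [main=C topic=D]
After op 7 (reset): HEAD=topic@B [main=C topic=B]
ancestors(A) = {A}; D in? no
ancestors(B) = {A,B}; A in? yes
ancestors(C) = {A,B,C}; D in? no
ancestors(C) = {A,B,C}; A in? yes
ancestors(A) = {A}; A in? yes

Answer: no yes no yes yes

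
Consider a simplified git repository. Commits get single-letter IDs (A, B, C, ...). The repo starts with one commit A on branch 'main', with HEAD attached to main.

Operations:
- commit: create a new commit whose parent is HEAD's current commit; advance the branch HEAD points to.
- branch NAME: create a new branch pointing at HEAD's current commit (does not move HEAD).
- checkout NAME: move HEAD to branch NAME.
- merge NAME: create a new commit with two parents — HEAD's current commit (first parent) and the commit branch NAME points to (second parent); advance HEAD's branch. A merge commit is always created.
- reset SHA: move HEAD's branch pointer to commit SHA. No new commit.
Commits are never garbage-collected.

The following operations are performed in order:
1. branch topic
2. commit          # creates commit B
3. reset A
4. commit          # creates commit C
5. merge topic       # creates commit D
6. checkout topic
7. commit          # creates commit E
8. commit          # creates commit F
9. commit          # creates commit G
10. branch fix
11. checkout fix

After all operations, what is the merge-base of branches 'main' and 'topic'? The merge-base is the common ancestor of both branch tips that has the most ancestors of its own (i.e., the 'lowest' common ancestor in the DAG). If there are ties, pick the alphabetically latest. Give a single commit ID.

After op 1 (branch): HEAD=main@A [main=A topic=A]
After op 2 (commit): HEAD=main@B [main=B topic=A]
After op 3 (reset): HEAD=main@A [main=A topic=A]
After op 4 (commit): HEAD=main@C [main=C topic=A]
After op 5 (merge): HEAD=main@D [main=D topic=A]
After op 6 (checkout): HEAD=topic@A [main=D topic=A]
After op 7 (commit): HEAD=topic@E [main=D topic=E]
After op 8 (commit): HEAD=topic@F [main=D topic=F]
After op 9 (commit): HEAD=topic@G [main=D topic=G]
After op 10 (branch): HEAD=topic@G [fix=G main=D topic=G]
After op 11 (checkout): HEAD=fix@G [fix=G main=D topic=G]
ancestors(main=D): ['A', 'C', 'D']
ancestors(topic=G): ['A', 'E', 'F', 'G']
common: ['A']

Answer: A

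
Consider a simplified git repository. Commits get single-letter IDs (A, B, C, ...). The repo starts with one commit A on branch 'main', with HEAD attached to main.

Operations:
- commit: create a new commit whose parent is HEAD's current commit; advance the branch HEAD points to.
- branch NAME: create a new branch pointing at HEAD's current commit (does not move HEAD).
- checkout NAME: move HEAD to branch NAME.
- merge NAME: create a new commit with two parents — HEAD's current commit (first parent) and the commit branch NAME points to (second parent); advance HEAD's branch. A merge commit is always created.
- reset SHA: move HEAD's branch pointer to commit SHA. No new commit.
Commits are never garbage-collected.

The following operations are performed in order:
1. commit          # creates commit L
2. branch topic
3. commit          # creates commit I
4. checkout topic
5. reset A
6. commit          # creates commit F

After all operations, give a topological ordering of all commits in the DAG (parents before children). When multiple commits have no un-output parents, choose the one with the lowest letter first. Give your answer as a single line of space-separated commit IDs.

After op 1 (commit): HEAD=main@L [main=L]
After op 2 (branch): HEAD=main@L [main=L topic=L]
After op 3 (commit): HEAD=main@I [main=I topic=L]
After op 4 (checkout): HEAD=topic@L [main=I topic=L]
After op 5 (reset): HEAD=topic@A [main=I topic=A]
After op 6 (commit): HEAD=topic@F [main=I topic=F]
commit A: parents=[]
commit F: parents=['A']
commit I: parents=['L']
commit L: parents=['A']

Answer: A F L I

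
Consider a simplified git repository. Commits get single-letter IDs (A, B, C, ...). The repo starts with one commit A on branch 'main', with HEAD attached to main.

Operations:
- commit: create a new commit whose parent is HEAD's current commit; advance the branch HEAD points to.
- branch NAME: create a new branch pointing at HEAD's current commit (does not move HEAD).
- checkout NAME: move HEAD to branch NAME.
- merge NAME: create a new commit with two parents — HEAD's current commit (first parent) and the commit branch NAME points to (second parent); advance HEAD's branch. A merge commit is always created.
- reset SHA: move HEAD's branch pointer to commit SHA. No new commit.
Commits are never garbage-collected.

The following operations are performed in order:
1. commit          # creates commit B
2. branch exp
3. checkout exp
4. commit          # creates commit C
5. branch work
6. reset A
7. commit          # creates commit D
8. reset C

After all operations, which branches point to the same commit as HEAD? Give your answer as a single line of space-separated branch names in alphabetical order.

Answer: exp work

Derivation:
After op 1 (commit): HEAD=main@B [main=B]
After op 2 (branch): HEAD=main@B [exp=B main=B]
After op 3 (checkout): HEAD=exp@B [exp=B main=B]
After op 4 (commit): HEAD=exp@C [exp=C main=B]
After op 5 (branch): HEAD=exp@C [exp=C main=B work=C]
After op 6 (reset): HEAD=exp@A [exp=A main=B work=C]
After op 7 (commit): HEAD=exp@D [exp=D main=B work=C]
After op 8 (reset): HEAD=exp@C [exp=C main=B work=C]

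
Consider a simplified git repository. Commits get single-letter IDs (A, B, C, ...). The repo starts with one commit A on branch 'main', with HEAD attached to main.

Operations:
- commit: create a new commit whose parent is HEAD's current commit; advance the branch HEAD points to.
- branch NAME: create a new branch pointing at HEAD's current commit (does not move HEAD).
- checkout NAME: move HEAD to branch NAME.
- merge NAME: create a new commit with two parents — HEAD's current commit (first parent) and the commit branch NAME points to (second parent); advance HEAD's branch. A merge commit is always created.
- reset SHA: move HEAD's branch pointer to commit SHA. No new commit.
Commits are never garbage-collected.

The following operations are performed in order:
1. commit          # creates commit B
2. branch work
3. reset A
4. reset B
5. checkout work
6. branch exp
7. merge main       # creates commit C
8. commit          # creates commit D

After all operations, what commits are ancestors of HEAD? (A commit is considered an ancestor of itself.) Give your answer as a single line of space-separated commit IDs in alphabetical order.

Answer: A B C D

Derivation:
After op 1 (commit): HEAD=main@B [main=B]
After op 2 (branch): HEAD=main@B [main=B work=B]
After op 3 (reset): HEAD=main@A [main=A work=B]
After op 4 (reset): HEAD=main@B [main=B work=B]
After op 5 (checkout): HEAD=work@B [main=B work=B]
After op 6 (branch): HEAD=work@B [exp=B main=B work=B]
After op 7 (merge): HEAD=work@C [exp=B main=B work=C]
After op 8 (commit): HEAD=work@D [exp=B main=B work=D]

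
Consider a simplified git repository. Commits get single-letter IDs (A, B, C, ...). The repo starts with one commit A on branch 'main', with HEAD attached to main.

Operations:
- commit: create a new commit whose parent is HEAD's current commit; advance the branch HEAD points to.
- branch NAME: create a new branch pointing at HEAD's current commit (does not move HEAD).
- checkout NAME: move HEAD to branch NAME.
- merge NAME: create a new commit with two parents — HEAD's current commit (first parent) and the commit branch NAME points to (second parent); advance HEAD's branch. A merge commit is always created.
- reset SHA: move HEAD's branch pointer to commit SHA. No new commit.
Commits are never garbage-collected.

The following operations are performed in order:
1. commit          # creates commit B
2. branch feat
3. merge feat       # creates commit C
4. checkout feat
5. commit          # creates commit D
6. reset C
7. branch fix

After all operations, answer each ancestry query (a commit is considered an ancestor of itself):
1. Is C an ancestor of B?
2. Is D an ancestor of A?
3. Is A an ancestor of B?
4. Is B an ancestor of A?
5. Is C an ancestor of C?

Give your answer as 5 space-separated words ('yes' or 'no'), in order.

Answer: no no yes no yes

Derivation:
After op 1 (commit): HEAD=main@B [main=B]
After op 2 (branch): HEAD=main@B [feat=B main=B]
After op 3 (merge): HEAD=main@C [feat=B main=C]
After op 4 (checkout): HEAD=feat@B [feat=B main=C]
After op 5 (commit): HEAD=feat@D [feat=D main=C]
After op 6 (reset): HEAD=feat@C [feat=C main=C]
After op 7 (branch): HEAD=feat@C [feat=C fix=C main=C]
ancestors(B) = {A,B}; C in? no
ancestors(A) = {A}; D in? no
ancestors(B) = {A,B}; A in? yes
ancestors(A) = {A}; B in? no
ancestors(C) = {A,B,C}; C in? yes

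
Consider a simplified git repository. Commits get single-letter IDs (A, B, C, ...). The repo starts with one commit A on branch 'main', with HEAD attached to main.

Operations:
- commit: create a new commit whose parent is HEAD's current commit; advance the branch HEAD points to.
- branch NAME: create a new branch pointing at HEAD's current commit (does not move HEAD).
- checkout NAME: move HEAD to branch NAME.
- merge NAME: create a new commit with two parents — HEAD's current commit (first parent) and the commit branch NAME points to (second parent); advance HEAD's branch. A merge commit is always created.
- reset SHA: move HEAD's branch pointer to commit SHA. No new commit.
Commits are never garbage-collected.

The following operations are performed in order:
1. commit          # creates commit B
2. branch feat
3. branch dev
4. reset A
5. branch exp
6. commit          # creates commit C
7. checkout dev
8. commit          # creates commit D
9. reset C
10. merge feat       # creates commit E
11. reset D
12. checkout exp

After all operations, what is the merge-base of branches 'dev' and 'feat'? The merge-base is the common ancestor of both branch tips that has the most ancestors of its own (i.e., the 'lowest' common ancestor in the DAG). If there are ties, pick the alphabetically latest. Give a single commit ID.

Answer: B

Derivation:
After op 1 (commit): HEAD=main@B [main=B]
After op 2 (branch): HEAD=main@B [feat=B main=B]
After op 3 (branch): HEAD=main@B [dev=B feat=B main=B]
After op 4 (reset): HEAD=main@A [dev=B feat=B main=A]
After op 5 (branch): HEAD=main@A [dev=B exp=A feat=B main=A]
After op 6 (commit): HEAD=main@C [dev=B exp=A feat=B main=C]
After op 7 (checkout): HEAD=dev@B [dev=B exp=A feat=B main=C]
After op 8 (commit): HEAD=dev@D [dev=D exp=A feat=B main=C]
After op 9 (reset): HEAD=dev@C [dev=C exp=A feat=B main=C]
After op 10 (merge): HEAD=dev@E [dev=E exp=A feat=B main=C]
After op 11 (reset): HEAD=dev@D [dev=D exp=A feat=B main=C]
After op 12 (checkout): HEAD=exp@A [dev=D exp=A feat=B main=C]
ancestors(dev=D): ['A', 'B', 'D']
ancestors(feat=B): ['A', 'B']
common: ['A', 'B']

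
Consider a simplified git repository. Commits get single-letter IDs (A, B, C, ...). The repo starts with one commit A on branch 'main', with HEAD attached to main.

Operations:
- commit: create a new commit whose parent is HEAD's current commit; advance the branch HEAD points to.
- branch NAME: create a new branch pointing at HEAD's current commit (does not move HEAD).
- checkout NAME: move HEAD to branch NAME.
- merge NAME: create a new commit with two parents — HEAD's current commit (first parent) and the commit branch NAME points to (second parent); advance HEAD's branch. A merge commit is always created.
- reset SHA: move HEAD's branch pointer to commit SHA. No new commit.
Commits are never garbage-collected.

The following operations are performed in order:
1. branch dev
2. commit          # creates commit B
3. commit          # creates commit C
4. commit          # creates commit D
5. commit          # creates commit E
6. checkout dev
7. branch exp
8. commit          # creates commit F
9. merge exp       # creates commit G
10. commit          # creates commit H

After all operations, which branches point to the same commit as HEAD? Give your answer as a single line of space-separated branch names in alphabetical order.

After op 1 (branch): HEAD=main@A [dev=A main=A]
After op 2 (commit): HEAD=main@B [dev=A main=B]
After op 3 (commit): HEAD=main@C [dev=A main=C]
After op 4 (commit): HEAD=main@D [dev=A main=D]
After op 5 (commit): HEAD=main@E [dev=A main=E]
After op 6 (checkout): HEAD=dev@A [dev=A main=E]
After op 7 (branch): HEAD=dev@A [dev=A exp=A main=E]
After op 8 (commit): HEAD=dev@F [dev=F exp=A main=E]
After op 9 (merge): HEAD=dev@G [dev=G exp=A main=E]
After op 10 (commit): HEAD=dev@H [dev=H exp=A main=E]

Answer: dev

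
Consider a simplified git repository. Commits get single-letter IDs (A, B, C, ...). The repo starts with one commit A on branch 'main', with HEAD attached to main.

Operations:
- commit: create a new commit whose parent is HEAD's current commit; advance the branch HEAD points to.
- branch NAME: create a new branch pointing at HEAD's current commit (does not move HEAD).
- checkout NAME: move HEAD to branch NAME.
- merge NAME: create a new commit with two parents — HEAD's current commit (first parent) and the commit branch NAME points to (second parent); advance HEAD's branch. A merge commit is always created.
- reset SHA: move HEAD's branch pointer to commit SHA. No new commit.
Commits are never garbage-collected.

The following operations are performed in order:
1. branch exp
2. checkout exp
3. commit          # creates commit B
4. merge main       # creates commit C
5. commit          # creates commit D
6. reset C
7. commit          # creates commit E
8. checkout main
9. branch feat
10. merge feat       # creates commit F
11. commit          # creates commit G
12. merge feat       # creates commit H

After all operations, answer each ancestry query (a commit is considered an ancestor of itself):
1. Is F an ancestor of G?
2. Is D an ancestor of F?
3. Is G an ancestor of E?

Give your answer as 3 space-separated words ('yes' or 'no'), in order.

Answer: yes no no

Derivation:
After op 1 (branch): HEAD=main@A [exp=A main=A]
After op 2 (checkout): HEAD=exp@A [exp=A main=A]
After op 3 (commit): HEAD=exp@B [exp=B main=A]
After op 4 (merge): HEAD=exp@C [exp=C main=A]
After op 5 (commit): HEAD=exp@D [exp=D main=A]
After op 6 (reset): HEAD=exp@C [exp=C main=A]
After op 7 (commit): HEAD=exp@E [exp=E main=A]
After op 8 (checkout): HEAD=main@A [exp=E main=A]
After op 9 (branch): HEAD=main@A [exp=E feat=A main=A]
After op 10 (merge): HEAD=main@F [exp=E feat=A main=F]
After op 11 (commit): HEAD=main@G [exp=E feat=A main=G]
After op 12 (merge): HEAD=main@H [exp=E feat=A main=H]
ancestors(G) = {A,F,G}; F in? yes
ancestors(F) = {A,F}; D in? no
ancestors(E) = {A,B,C,E}; G in? no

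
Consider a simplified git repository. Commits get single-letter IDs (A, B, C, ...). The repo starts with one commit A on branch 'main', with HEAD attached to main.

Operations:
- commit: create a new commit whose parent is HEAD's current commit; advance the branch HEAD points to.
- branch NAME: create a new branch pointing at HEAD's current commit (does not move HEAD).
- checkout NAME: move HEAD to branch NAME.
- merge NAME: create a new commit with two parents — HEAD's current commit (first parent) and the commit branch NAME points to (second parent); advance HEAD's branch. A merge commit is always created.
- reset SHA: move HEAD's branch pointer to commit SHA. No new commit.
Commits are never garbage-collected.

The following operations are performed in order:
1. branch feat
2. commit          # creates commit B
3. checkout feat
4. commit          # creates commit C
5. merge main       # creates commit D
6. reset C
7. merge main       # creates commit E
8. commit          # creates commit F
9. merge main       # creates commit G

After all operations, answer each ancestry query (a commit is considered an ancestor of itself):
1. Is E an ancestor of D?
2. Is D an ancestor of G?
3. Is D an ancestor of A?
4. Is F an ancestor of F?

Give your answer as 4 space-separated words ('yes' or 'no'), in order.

Answer: no no no yes

Derivation:
After op 1 (branch): HEAD=main@A [feat=A main=A]
After op 2 (commit): HEAD=main@B [feat=A main=B]
After op 3 (checkout): HEAD=feat@A [feat=A main=B]
After op 4 (commit): HEAD=feat@C [feat=C main=B]
After op 5 (merge): HEAD=feat@D [feat=D main=B]
After op 6 (reset): HEAD=feat@C [feat=C main=B]
After op 7 (merge): HEAD=feat@E [feat=E main=B]
After op 8 (commit): HEAD=feat@F [feat=F main=B]
After op 9 (merge): HEAD=feat@G [feat=G main=B]
ancestors(D) = {A,B,C,D}; E in? no
ancestors(G) = {A,B,C,E,F,G}; D in? no
ancestors(A) = {A}; D in? no
ancestors(F) = {A,B,C,E,F}; F in? yes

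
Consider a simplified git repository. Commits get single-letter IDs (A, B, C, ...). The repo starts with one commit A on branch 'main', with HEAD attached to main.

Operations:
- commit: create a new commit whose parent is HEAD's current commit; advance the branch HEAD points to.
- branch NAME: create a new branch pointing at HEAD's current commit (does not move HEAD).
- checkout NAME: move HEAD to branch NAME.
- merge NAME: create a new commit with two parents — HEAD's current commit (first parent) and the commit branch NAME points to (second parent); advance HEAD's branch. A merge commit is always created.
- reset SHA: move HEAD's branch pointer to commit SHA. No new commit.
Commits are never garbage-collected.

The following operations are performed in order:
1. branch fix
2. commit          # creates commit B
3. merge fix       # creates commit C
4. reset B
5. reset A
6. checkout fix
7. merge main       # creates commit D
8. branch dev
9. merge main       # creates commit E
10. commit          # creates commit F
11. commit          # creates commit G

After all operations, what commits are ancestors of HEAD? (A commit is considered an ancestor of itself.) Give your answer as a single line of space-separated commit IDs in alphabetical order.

After op 1 (branch): HEAD=main@A [fix=A main=A]
After op 2 (commit): HEAD=main@B [fix=A main=B]
After op 3 (merge): HEAD=main@C [fix=A main=C]
After op 4 (reset): HEAD=main@B [fix=A main=B]
After op 5 (reset): HEAD=main@A [fix=A main=A]
After op 6 (checkout): HEAD=fix@A [fix=A main=A]
After op 7 (merge): HEAD=fix@D [fix=D main=A]
After op 8 (branch): HEAD=fix@D [dev=D fix=D main=A]
After op 9 (merge): HEAD=fix@E [dev=D fix=E main=A]
After op 10 (commit): HEAD=fix@F [dev=D fix=F main=A]
After op 11 (commit): HEAD=fix@G [dev=D fix=G main=A]

Answer: A D E F G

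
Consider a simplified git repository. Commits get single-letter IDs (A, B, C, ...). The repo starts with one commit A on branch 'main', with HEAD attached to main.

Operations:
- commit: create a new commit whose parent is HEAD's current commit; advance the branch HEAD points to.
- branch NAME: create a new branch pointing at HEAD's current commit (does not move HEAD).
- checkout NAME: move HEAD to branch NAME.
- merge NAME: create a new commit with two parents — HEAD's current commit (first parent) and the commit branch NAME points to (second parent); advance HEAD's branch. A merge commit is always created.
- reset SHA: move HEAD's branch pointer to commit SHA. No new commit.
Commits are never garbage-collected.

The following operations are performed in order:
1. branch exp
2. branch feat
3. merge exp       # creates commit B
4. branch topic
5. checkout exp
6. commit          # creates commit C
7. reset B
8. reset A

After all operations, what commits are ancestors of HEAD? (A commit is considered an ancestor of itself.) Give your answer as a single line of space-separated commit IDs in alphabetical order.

After op 1 (branch): HEAD=main@A [exp=A main=A]
After op 2 (branch): HEAD=main@A [exp=A feat=A main=A]
After op 3 (merge): HEAD=main@B [exp=A feat=A main=B]
After op 4 (branch): HEAD=main@B [exp=A feat=A main=B topic=B]
After op 5 (checkout): HEAD=exp@A [exp=A feat=A main=B topic=B]
After op 6 (commit): HEAD=exp@C [exp=C feat=A main=B topic=B]
After op 7 (reset): HEAD=exp@B [exp=B feat=A main=B topic=B]
After op 8 (reset): HEAD=exp@A [exp=A feat=A main=B topic=B]

Answer: A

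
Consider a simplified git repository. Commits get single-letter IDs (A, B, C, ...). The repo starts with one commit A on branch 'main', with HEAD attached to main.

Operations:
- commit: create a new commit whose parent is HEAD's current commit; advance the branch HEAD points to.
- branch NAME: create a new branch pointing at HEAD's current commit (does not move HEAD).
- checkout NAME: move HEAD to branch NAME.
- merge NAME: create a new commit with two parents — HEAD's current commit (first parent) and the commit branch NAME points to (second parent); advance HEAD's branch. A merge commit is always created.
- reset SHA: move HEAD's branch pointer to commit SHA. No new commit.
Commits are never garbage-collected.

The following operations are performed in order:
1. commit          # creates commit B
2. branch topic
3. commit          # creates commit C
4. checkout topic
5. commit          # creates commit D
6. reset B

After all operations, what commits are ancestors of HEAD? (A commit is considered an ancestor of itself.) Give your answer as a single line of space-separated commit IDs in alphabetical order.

Answer: A B

Derivation:
After op 1 (commit): HEAD=main@B [main=B]
After op 2 (branch): HEAD=main@B [main=B topic=B]
After op 3 (commit): HEAD=main@C [main=C topic=B]
After op 4 (checkout): HEAD=topic@B [main=C topic=B]
After op 5 (commit): HEAD=topic@D [main=C topic=D]
After op 6 (reset): HEAD=topic@B [main=C topic=B]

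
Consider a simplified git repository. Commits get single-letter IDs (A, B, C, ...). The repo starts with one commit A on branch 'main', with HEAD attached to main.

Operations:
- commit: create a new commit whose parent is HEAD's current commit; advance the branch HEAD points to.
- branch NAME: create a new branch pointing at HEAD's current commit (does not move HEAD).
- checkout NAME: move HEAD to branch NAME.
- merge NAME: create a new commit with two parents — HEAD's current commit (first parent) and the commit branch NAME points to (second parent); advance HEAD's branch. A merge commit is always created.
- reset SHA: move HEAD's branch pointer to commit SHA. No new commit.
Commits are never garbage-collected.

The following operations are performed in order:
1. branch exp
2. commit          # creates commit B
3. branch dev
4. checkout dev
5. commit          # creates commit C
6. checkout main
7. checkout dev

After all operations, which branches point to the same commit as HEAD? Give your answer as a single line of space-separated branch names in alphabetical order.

Answer: dev

Derivation:
After op 1 (branch): HEAD=main@A [exp=A main=A]
After op 2 (commit): HEAD=main@B [exp=A main=B]
After op 3 (branch): HEAD=main@B [dev=B exp=A main=B]
After op 4 (checkout): HEAD=dev@B [dev=B exp=A main=B]
After op 5 (commit): HEAD=dev@C [dev=C exp=A main=B]
After op 6 (checkout): HEAD=main@B [dev=C exp=A main=B]
After op 7 (checkout): HEAD=dev@C [dev=C exp=A main=B]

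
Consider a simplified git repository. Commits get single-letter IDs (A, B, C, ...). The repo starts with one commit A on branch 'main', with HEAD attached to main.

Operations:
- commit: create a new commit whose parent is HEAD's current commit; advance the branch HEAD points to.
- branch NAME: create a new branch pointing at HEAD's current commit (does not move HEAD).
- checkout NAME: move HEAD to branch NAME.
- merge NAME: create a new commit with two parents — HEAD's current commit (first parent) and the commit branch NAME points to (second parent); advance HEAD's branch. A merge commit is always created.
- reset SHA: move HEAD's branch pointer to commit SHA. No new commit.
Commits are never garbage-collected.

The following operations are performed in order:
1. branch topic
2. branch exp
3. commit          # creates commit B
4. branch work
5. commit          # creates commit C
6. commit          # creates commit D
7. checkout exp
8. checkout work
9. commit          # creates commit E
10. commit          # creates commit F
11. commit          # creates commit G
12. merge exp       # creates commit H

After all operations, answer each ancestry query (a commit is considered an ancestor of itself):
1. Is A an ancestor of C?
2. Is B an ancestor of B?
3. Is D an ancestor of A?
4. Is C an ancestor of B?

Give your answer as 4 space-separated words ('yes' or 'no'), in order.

Answer: yes yes no no

Derivation:
After op 1 (branch): HEAD=main@A [main=A topic=A]
After op 2 (branch): HEAD=main@A [exp=A main=A topic=A]
After op 3 (commit): HEAD=main@B [exp=A main=B topic=A]
After op 4 (branch): HEAD=main@B [exp=A main=B topic=A work=B]
After op 5 (commit): HEAD=main@C [exp=A main=C topic=A work=B]
After op 6 (commit): HEAD=main@D [exp=A main=D topic=A work=B]
After op 7 (checkout): HEAD=exp@A [exp=A main=D topic=A work=B]
After op 8 (checkout): HEAD=work@B [exp=A main=D topic=A work=B]
After op 9 (commit): HEAD=work@E [exp=A main=D topic=A work=E]
After op 10 (commit): HEAD=work@F [exp=A main=D topic=A work=F]
After op 11 (commit): HEAD=work@G [exp=A main=D topic=A work=G]
After op 12 (merge): HEAD=work@H [exp=A main=D topic=A work=H]
ancestors(C) = {A,B,C}; A in? yes
ancestors(B) = {A,B}; B in? yes
ancestors(A) = {A}; D in? no
ancestors(B) = {A,B}; C in? no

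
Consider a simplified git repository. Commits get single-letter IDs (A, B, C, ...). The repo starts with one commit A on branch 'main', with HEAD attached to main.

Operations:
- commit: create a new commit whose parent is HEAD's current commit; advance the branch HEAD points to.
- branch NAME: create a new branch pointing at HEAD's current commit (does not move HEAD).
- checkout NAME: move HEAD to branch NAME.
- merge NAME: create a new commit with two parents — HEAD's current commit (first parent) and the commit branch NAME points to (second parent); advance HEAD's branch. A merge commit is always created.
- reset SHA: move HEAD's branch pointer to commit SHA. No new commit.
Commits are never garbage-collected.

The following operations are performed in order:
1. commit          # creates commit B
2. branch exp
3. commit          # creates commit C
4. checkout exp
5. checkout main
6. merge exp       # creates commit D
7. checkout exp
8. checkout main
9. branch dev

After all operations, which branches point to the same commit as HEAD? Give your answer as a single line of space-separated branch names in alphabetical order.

Answer: dev main

Derivation:
After op 1 (commit): HEAD=main@B [main=B]
After op 2 (branch): HEAD=main@B [exp=B main=B]
After op 3 (commit): HEAD=main@C [exp=B main=C]
After op 4 (checkout): HEAD=exp@B [exp=B main=C]
After op 5 (checkout): HEAD=main@C [exp=B main=C]
After op 6 (merge): HEAD=main@D [exp=B main=D]
After op 7 (checkout): HEAD=exp@B [exp=B main=D]
After op 8 (checkout): HEAD=main@D [exp=B main=D]
After op 9 (branch): HEAD=main@D [dev=D exp=B main=D]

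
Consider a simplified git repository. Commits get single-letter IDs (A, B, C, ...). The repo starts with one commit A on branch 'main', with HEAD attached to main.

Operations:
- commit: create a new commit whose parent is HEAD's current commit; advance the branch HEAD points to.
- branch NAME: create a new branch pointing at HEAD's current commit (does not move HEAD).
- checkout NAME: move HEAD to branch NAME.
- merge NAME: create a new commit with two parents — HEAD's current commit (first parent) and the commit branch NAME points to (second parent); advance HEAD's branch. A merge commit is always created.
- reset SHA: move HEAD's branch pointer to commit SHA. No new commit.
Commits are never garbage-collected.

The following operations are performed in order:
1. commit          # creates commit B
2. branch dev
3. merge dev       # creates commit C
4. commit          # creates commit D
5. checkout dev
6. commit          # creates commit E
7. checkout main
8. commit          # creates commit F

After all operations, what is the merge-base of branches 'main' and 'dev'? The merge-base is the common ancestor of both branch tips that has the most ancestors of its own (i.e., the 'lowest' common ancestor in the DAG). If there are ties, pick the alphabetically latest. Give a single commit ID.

Answer: B

Derivation:
After op 1 (commit): HEAD=main@B [main=B]
After op 2 (branch): HEAD=main@B [dev=B main=B]
After op 3 (merge): HEAD=main@C [dev=B main=C]
After op 4 (commit): HEAD=main@D [dev=B main=D]
After op 5 (checkout): HEAD=dev@B [dev=B main=D]
After op 6 (commit): HEAD=dev@E [dev=E main=D]
After op 7 (checkout): HEAD=main@D [dev=E main=D]
After op 8 (commit): HEAD=main@F [dev=E main=F]
ancestors(main=F): ['A', 'B', 'C', 'D', 'F']
ancestors(dev=E): ['A', 'B', 'E']
common: ['A', 'B']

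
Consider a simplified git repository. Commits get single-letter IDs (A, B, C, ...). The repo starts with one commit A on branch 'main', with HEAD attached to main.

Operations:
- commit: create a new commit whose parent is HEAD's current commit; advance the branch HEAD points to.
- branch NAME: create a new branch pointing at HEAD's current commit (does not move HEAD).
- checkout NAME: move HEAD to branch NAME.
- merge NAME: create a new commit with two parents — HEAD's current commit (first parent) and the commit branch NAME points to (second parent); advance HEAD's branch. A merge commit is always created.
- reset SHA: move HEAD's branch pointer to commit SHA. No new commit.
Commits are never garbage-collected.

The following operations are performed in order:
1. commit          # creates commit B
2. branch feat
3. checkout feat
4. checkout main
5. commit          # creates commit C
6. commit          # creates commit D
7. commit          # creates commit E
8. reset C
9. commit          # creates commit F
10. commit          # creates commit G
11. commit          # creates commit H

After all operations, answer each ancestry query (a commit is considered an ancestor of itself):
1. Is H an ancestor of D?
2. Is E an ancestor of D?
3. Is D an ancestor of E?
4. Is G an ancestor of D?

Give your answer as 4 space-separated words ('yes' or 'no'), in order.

After op 1 (commit): HEAD=main@B [main=B]
After op 2 (branch): HEAD=main@B [feat=B main=B]
After op 3 (checkout): HEAD=feat@B [feat=B main=B]
After op 4 (checkout): HEAD=main@B [feat=B main=B]
After op 5 (commit): HEAD=main@C [feat=B main=C]
After op 6 (commit): HEAD=main@D [feat=B main=D]
After op 7 (commit): HEAD=main@E [feat=B main=E]
After op 8 (reset): HEAD=main@C [feat=B main=C]
After op 9 (commit): HEAD=main@F [feat=B main=F]
After op 10 (commit): HEAD=main@G [feat=B main=G]
After op 11 (commit): HEAD=main@H [feat=B main=H]
ancestors(D) = {A,B,C,D}; H in? no
ancestors(D) = {A,B,C,D}; E in? no
ancestors(E) = {A,B,C,D,E}; D in? yes
ancestors(D) = {A,B,C,D}; G in? no

Answer: no no yes no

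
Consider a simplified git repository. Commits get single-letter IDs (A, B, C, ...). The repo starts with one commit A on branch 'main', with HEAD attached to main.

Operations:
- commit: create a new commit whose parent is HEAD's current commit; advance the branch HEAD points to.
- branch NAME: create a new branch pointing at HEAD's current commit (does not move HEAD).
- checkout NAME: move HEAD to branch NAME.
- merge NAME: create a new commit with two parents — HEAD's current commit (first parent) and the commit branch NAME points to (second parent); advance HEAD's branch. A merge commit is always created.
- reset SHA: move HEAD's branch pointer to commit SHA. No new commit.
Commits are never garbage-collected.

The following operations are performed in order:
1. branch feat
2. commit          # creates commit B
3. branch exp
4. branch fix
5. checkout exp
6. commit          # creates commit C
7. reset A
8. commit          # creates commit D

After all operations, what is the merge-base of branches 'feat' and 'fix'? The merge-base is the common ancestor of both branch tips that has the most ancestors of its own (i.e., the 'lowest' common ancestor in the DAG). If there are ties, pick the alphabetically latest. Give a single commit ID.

Answer: A

Derivation:
After op 1 (branch): HEAD=main@A [feat=A main=A]
After op 2 (commit): HEAD=main@B [feat=A main=B]
After op 3 (branch): HEAD=main@B [exp=B feat=A main=B]
After op 4 (branch): HEAD=main@B [exp=B feat=A fix=B main=B]
After op 5 (checkout): HEAD=exp@B [exp=B feat=A fix=B main=B]
After op 6 (commit): HEAD=exp@C [exp=C feat=A fix=B main=B]
After op 7 (reset): HEAD=exp@A [exp=A feat=A fix=B main=B]
After op 8 (commit): HEAD=exp@D [exp=D feat=A fix=B main=B]
ancestors(feat=A): ['A']
ancestors(fix=B): ['A', 'B']
common: ['A']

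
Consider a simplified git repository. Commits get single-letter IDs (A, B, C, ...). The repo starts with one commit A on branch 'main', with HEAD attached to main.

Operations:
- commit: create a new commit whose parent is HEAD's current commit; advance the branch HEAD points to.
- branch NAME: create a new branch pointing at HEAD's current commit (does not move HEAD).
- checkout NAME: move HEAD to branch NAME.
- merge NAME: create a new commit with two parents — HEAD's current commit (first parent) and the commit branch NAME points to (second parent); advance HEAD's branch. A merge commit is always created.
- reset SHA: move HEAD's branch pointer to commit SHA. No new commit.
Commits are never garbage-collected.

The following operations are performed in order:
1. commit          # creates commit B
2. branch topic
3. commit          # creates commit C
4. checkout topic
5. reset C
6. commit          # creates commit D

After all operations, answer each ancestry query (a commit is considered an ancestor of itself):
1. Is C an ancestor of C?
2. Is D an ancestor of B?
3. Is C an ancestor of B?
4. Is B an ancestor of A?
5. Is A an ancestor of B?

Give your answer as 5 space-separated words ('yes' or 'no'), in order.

Answer: yes no no no yes

Derivation:
After op 1 (commit): HEAD=main@B [main=B]
After op 2 (branch): HEAD=main@B [main=B topic=B]
After op 3 (commit): HEAD=main@C [main=C topic=B]
After op 4 (checkout): HEAD=topic@B [main=C topic=B]
After op 5 (reset): HEAD=topic@C [main=C topic=C]
After op 6 (commit): HEAD=topic@D [main=C topic=D]
ancestors(C) = {A,B,C}; C in? yes
ancestors(B) = {A,B}; D in? no
ancestors(B) = {A,B}; C in? no
ancestors(A) = {A}; B in? no
ancestors(B) = {A,B}; A in? yes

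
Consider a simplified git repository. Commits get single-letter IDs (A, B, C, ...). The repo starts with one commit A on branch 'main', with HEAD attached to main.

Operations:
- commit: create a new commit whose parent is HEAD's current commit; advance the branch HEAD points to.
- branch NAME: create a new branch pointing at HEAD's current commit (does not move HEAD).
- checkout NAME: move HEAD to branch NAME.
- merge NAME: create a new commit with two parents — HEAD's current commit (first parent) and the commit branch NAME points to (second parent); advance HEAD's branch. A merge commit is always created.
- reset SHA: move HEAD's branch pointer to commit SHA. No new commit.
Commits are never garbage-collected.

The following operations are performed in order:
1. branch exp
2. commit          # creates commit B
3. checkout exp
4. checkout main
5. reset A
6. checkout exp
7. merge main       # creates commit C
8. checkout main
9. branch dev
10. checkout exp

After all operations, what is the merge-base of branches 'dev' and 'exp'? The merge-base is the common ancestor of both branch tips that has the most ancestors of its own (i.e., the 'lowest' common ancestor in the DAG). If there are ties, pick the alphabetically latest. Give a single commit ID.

Answer: A

Derivation:
After op 1 (branch): HEAD=main@A [exp=A main=A]
After op 2 (commit): HEAD=main@B [exp=A main=B]
After op 3 (checkout): HEAD=exp@A [exp=A main=B]
After op 4 (checkout): HEAD=main@B [exp=A main=B]
After op 5 (reset): HEAD=main@A [exp=A main=A]
After op 6 (checkout): HEAD=exp@A [exp=A main=A]
After op 7 (merge): HEAD=exp@C [exp=C main=A]
After op 8 (checkout): HEAD=main@A [exp=C main=A]
After op 9 (branch): HEAD=main@A [dev=A exp=C main=A]
After op 10 (checkout): HEAD=exp@C [dev=A exp=C main=A]
ancestors(dev=A): ['A']
ancestors(exp=C): ['A', 'C']
common: ['A']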